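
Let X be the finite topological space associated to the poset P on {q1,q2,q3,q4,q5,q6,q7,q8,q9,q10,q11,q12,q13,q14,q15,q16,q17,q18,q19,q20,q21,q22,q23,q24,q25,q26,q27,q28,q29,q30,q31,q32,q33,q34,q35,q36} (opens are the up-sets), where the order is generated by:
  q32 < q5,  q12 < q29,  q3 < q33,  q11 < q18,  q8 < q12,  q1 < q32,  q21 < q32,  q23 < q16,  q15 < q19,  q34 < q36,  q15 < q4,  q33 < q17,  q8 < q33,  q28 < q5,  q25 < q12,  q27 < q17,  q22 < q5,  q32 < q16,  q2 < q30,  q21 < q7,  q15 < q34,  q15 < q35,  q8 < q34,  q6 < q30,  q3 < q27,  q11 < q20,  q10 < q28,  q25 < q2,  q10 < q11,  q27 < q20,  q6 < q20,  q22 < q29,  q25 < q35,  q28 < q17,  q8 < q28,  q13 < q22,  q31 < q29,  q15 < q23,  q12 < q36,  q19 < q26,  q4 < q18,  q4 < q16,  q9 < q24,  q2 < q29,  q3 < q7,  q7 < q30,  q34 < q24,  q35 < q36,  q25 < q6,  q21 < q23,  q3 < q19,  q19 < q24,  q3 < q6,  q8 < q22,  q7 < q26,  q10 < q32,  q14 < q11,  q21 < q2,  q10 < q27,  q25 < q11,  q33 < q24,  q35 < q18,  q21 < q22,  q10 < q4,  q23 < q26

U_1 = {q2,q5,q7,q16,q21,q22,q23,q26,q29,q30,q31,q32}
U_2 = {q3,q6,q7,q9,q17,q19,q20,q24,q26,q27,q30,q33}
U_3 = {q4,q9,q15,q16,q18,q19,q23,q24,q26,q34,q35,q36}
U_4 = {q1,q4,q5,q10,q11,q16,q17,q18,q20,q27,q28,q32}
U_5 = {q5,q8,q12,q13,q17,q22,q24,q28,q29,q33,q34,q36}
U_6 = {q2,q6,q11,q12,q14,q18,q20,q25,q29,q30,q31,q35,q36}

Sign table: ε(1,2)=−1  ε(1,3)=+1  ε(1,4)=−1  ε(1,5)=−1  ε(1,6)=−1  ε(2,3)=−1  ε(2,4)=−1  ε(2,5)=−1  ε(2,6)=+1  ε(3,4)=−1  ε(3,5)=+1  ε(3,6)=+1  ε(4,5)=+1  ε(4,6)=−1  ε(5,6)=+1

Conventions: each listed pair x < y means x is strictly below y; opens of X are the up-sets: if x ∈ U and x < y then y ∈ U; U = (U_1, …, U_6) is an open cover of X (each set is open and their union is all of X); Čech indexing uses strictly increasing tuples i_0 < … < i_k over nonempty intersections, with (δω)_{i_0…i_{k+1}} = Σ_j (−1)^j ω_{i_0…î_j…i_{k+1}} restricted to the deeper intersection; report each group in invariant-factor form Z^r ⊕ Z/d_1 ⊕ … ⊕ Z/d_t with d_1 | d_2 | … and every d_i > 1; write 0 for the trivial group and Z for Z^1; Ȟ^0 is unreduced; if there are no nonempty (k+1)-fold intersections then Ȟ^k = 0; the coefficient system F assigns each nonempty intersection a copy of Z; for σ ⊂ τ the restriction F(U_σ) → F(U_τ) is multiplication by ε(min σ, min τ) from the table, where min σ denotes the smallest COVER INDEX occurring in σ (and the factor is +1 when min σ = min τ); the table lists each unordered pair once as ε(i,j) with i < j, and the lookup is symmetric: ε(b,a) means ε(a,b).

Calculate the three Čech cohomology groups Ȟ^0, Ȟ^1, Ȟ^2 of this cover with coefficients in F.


Ȟ^0 ≅ 0, Ȟ^1 ≅ Z/2, Ȟ^2 ≅ Z

nerve of the cover:
  U12={q7,q26,q30} U13={q16,q23,q26} U14={q5,q16,q32} U15={q5,q22,q29} U16={q2,q29,q30,q31} U23={q9,q19,q24,q26} U24={q17,q20,q27} U25={q17,q24,q33} U26={q6,q20,q30} U34={q4,q16,q18} U35={q24,q34,q36} U36={q18,q35,q36} U45={q5,q17,q28} U46={q11,q18,q20} U56={q12,q29,q36}
  U123={q26} U126={q30} U134={q16} U145={q5} U156={q29} U235={q24} U245={q17} U246={q20} U346={q18} U356={q36}
C dims 6,15,10; δ0: rk 6, SNF 1^5·2; δ1: rk 9, SNF 1^9
Ȟ^0 = (6 − 6) − 0 = 0, so Ȟ^0 ≅ 0
Ȟ^1 = (15 − 9) − 6 = 0 plus torsion [2], so Ȟ^1 ≅ Z/2
Ȟ^2 = (10 − 0) − 9 = 1, so Ȟ^2 ≅ Z


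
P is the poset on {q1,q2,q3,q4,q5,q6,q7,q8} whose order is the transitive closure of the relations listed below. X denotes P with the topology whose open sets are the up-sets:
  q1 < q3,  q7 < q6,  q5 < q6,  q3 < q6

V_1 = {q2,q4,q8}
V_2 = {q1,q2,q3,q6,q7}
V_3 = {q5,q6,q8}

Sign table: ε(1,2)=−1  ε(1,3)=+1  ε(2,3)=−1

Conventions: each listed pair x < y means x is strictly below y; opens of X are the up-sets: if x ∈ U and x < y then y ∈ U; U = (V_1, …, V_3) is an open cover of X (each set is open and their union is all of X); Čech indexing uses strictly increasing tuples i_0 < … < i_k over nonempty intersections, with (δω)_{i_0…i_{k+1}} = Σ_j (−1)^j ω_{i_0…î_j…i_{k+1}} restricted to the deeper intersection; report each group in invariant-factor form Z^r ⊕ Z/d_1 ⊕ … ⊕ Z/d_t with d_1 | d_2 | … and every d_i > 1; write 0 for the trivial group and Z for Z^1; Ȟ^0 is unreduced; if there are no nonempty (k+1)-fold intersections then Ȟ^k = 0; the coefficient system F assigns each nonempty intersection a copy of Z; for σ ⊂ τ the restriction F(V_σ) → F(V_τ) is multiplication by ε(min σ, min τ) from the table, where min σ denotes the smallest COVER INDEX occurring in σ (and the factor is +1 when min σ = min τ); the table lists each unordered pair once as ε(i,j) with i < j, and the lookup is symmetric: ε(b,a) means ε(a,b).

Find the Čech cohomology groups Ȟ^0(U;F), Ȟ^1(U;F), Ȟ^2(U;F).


Ȟ^0 ≅ Z, Ȟ^1 ≅ Z and Ȟ^2 ≅ 0

cover nerve:
  V12={q2} V13={q8} V23={q6}
C dims 3,3; δ0: rk 2, SNF 1^2
Ȟ^0: (3−2)−0=1 ⇒ Z
Ȟ^1: (3−0)−2=1 ⇒ Z
Ȟ^2: (0−0)−0=0 ⇒ 0


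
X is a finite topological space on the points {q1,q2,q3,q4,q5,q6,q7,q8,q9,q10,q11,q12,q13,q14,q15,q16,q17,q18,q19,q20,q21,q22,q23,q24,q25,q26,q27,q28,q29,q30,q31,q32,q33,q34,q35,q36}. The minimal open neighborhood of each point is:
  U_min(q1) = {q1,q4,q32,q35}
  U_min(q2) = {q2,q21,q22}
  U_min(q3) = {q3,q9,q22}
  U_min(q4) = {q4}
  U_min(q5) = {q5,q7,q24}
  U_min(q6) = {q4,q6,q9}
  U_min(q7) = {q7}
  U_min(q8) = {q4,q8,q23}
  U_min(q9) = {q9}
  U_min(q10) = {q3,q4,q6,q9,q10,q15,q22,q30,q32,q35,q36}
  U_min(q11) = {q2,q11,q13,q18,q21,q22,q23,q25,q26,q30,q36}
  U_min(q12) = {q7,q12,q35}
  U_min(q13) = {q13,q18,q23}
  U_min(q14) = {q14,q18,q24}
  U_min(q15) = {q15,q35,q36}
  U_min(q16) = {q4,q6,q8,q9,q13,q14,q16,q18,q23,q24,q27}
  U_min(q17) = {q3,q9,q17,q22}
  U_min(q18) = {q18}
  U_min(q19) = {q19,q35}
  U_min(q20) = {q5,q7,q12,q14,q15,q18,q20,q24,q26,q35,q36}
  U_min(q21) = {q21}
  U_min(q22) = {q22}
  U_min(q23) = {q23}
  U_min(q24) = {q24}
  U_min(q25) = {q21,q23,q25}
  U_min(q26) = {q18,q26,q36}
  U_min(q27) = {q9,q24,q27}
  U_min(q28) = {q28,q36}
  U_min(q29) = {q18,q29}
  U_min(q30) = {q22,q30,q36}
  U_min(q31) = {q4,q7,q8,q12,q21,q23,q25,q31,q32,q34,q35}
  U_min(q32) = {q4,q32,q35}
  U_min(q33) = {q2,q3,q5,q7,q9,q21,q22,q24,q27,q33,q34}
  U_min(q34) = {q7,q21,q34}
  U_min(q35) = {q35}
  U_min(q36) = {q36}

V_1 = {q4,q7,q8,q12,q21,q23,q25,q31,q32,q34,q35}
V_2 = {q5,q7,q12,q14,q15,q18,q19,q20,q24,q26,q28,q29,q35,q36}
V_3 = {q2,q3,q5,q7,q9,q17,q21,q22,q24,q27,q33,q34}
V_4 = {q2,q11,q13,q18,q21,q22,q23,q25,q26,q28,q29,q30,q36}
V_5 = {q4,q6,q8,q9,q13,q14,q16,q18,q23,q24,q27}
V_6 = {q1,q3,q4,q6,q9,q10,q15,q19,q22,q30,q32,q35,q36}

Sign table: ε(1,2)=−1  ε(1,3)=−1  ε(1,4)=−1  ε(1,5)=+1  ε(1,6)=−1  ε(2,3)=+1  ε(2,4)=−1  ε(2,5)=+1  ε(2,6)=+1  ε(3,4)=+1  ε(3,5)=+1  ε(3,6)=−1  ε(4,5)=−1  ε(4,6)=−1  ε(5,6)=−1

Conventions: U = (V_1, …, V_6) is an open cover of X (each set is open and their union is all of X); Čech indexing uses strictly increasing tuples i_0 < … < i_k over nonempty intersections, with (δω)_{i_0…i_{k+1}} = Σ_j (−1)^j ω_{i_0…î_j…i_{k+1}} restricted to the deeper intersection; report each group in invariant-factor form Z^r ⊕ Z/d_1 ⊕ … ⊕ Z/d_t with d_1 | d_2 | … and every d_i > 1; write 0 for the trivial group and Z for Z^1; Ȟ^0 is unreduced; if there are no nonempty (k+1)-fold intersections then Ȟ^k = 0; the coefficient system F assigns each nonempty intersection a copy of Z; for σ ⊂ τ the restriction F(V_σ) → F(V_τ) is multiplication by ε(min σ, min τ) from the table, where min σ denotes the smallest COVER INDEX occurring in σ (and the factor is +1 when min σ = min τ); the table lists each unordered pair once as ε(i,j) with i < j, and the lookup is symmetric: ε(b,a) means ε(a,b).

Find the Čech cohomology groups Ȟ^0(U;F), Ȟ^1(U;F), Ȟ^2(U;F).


nonempty overlaps:
  V12={q7,q12,q35} V13={q7,q21,q34} V14={q21,q23,q25} V15={q4,q8,q23} V16={q4,q32,q35} V23={q5,q7,q24} V24={q18,q26,q28,q29,q36} V25={q14,q18,q24} V26={q15,q19,q35,q36} V34={q2,q21,q22} V35={q9,q24,q27} V36={q3,q9,q22} V45={q13,q18,q23} V46={q22,q30,q36} V56={q4,q6,q9}
  V123={q7} V126={q35} V134={q21} V145={q23} V156={q4} V235={q24} V245={q18} V246={q36} V346={q22} V356={q9}
C dims 6,15,10; δ0: rk 6, SNF 1^5·2; δ1: rk 9, SNF 1^9
degree 0: 6−6−0 = 0 → Ȟ^0 ≅ 0
degree 1: 15−9−6 = 0 plus torsion [2] → Ȟ^1 ≅ Z/2
degree 2: 10−0−9 = 1 → Ȟ^2 ≅ Z

Ȟ^0 ≅ 0,  Ȟ^1 ≅ Z/2,  Ȟ^2 ≅ Z


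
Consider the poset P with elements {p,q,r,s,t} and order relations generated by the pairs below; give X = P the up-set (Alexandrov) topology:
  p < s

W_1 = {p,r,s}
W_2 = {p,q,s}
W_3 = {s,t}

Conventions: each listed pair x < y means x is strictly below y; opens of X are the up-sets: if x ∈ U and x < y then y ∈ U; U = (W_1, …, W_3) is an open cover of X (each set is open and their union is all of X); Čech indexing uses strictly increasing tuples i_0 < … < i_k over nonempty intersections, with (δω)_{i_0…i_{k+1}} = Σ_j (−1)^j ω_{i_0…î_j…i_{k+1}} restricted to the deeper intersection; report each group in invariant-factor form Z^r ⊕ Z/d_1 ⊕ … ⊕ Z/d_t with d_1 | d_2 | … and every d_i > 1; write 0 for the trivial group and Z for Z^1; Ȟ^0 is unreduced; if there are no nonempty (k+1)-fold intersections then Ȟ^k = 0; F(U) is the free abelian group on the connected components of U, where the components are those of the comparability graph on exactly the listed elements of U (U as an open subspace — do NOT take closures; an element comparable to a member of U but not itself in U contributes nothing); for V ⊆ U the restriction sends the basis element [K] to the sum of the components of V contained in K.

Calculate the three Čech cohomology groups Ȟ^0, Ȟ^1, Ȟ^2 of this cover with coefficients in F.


Ȟ^0 = Z^4, Ȟ^1 = 0 and Ȟ^2 = 0

cover nerve:
  W12={p,s} W13={s} W23={s}
  W123={s}
components per intersection:
  W1: {p,s} {r}
  W2: {p,s} {q}
  W3: {s} {t}
  W12: {p,s}
  W13: {s}
  W23: {s}
  W123: {s}
C dims 6,3,1; δ0: rk 2, SNF 1^2; δ1: rk 1, SNF 1^1
Ȟ^0: (6−2)−0=4 ⇒ Z^4
Ȟ^1: (3−1)−2=0 ⇒ 0
Ȟ^2: (1−0)−1=0 ⇒ 0


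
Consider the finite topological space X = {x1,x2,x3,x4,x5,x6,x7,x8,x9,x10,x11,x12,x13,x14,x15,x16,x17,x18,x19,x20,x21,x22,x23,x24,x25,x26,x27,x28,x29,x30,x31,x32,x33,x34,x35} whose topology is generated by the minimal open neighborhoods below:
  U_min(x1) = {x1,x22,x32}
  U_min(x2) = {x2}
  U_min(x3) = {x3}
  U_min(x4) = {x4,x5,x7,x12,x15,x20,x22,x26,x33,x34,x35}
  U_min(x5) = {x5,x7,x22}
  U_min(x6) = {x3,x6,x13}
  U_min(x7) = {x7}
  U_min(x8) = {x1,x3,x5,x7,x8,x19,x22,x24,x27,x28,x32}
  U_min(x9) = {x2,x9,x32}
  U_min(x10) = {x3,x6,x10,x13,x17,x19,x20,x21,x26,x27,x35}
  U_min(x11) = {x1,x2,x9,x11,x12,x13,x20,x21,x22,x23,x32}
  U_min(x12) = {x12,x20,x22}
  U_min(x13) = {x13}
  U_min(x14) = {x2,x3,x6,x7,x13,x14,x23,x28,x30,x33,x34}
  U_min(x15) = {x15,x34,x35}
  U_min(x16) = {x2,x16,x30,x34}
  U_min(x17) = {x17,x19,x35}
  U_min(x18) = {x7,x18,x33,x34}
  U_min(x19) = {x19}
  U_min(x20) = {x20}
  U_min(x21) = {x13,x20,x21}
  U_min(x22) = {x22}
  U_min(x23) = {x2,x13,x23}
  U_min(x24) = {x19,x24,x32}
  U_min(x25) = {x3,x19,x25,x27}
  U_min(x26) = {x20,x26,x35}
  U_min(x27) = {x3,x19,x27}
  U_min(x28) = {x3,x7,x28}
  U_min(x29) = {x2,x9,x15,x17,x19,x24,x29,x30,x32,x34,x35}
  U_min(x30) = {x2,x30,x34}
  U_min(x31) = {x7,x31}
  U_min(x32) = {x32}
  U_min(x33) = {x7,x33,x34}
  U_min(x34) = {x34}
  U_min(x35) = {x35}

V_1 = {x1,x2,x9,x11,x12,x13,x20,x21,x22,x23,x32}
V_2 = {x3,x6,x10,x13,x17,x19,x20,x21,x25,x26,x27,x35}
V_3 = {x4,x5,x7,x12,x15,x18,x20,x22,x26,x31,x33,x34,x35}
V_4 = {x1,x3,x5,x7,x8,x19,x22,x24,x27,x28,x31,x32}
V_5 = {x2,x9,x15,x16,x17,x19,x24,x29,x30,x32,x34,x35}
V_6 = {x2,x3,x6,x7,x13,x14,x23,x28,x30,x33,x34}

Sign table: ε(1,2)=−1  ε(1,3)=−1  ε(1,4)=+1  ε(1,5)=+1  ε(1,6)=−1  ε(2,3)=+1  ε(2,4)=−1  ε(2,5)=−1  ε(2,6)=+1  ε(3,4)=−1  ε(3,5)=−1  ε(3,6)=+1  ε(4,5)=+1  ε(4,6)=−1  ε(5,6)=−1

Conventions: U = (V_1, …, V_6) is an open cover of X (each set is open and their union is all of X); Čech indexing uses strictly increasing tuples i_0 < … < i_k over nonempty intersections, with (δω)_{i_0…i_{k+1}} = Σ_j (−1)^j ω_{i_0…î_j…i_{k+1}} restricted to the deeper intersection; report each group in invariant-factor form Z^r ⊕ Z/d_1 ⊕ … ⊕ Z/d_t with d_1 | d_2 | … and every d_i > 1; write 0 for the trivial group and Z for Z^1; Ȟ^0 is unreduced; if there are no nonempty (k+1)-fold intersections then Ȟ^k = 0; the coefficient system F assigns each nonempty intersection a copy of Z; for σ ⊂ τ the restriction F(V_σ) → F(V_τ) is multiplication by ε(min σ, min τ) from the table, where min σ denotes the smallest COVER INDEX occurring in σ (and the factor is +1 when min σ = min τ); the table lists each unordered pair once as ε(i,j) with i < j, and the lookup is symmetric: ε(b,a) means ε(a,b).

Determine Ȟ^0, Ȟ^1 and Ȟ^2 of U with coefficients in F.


Ȟ^0 = Z, Ȟ^1 = 0 and Ȟ^2 = Z/2

nonempty intersections:
  V12={x13,x20,x21} V13={x12,x20,x22} V14={x1,x22,x32} V15={x2,x9,x32} V16={x2,x13,x23} V23={x20,x26,x35} V24={x3,x19,x27} V25={x17,x19,x35} V26={x3,x6,x13} V34={x5,x7,x22,x31} V35={x15,x34,x35} V36={x7,x33,x34} V45={x19,x24,x32} V46={x3,x7,x28} V56={x2,x30,x34}
  V123={x20} V126={x13} V134={x22} V145={x32} V156={x2} V235={x35} V245={x19} V246={x3} V346={x7} V356={x34}
C dims 6,15,10; δ0: rk 5, SNF 1^5; δ1: rk 10, SNF 1^9·2
Ȟ^0: (6−5)−0=1 ⇒ Z
Ȟ^1: (15−10)−5=0 ⇒ 0
Ȟ^2: (10−0)−10=0 plus torsion [2] ⇒ Z/2


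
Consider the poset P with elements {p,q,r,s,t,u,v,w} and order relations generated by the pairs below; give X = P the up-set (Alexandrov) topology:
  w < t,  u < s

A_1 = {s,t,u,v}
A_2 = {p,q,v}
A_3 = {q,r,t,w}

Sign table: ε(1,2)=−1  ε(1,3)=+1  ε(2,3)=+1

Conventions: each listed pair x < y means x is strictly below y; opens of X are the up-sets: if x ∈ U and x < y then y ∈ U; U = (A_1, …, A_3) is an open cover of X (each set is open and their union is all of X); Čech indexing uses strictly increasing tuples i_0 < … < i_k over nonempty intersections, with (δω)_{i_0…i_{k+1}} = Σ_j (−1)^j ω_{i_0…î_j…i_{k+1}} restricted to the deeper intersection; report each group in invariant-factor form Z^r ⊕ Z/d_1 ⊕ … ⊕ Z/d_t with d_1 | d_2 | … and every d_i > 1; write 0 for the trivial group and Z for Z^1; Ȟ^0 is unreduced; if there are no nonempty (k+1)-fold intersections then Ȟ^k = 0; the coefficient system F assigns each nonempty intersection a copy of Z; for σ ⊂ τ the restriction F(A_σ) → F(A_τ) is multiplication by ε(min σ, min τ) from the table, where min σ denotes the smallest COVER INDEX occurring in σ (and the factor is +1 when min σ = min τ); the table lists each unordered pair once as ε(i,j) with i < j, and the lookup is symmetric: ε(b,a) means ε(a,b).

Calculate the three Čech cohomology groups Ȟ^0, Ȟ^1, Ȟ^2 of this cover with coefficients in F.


intersection data:
  A12={v} A13={t} A23={q}
C dims 3,3; δ0: rk 3, SNF 1^2·2
Ȟ^0 = (3 − 3) − 0 = 0, so Ȟ^0 ≅ 0
Ȟ^1 = (3 − 0) − 3 = 0 plus torsion [2], so Ȟ^1 ≅ Z/2
Ȟ^2 = (0 − 0) − 0 = 0, so Ȟ^2 ≅ 0

Ȟ^0 ≅ 0, Ȟ^1 ≅ Z/2, Ȟ^2 ≅ 0


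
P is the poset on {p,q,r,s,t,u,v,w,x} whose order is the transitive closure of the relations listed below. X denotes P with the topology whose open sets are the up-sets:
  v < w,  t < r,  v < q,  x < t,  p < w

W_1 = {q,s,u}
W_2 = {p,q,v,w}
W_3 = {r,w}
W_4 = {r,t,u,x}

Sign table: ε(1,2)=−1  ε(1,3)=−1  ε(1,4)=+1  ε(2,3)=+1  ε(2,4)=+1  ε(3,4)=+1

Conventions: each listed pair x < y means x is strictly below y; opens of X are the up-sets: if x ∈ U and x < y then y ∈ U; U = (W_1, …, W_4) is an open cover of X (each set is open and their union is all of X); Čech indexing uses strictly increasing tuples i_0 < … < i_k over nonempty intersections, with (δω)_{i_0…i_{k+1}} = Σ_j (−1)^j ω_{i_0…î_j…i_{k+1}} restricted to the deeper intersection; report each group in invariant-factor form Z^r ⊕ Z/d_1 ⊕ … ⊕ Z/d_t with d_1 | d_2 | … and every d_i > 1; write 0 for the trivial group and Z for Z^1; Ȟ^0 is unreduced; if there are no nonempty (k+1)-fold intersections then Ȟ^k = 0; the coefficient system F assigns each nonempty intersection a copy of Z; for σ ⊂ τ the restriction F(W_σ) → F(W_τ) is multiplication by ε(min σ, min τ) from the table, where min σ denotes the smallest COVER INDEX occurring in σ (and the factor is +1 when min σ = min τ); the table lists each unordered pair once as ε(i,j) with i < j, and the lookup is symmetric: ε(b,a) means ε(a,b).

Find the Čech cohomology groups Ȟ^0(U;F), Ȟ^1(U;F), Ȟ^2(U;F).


intersection data:
  W12={q} W14={u} W23={w} W34={r}
C dims 4,4; δ0: rk 4, SNF 1^3·2
Ȟ^0 = (4 − 4) − 0 = 0, so Ȟ^0 ≅ 0
Ȟ^1 = (4 − 0) − 4 = 0 plus torsion [2], so Ȟ^1 ≅ Z/2
Ȟ^2 = (0 − 0) − 0 = 0, so Ȟ^2 ≅ 0

Ȟ^0(U;F) ≅ 0,  Ȟ^1(U;F) ≅ Z/2,  Ȟ^2(U;F) ≅ 0


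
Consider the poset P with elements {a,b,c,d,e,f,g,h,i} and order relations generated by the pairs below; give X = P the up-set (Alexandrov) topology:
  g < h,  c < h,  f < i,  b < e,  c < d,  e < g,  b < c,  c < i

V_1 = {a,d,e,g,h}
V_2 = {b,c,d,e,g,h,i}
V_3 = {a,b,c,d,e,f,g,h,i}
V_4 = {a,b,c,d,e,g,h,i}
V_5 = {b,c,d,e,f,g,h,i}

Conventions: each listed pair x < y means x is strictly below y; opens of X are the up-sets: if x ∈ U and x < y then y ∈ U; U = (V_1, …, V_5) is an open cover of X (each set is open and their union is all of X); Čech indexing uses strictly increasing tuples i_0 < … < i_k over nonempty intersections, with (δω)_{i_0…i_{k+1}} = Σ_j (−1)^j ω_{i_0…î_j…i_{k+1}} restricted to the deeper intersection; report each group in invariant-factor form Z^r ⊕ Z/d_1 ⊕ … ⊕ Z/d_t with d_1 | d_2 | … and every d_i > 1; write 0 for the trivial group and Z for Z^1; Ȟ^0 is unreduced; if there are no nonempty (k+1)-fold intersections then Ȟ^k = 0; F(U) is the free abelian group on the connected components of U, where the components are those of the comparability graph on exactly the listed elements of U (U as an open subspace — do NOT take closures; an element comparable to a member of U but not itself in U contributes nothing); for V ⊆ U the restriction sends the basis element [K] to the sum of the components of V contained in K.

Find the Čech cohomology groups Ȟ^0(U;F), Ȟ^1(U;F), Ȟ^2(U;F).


nerve of the cover:
  V12={d,e,g,h} V13={a,d,e,g,h} V14={a,d,e,g,h} V15={d,e,g,h} V23={b,c,d,e,g,h,i} V24={b,c,d,e,g,h,i} V25={b,c,d,e,g,h,i} V34={a,b,c,d,e,g,h,i} V35={b,c,d,e,f,g,h,i} V45={b,c,d,e,g,h,i}
  V123={d,e,g,h} V124={d,e,g,h} V125={d,e,g,h} V134={a,d,e,g,h} V135={d,e,g,h} V145={d,e,g,h} V234={b,c,d,e,g,h,i} V235={b,c,d,e,g,h,i} V245={b,c,d,e,g,h,i} V345={b,c,d,e,g,h,i}
  V1234={d,e,g,h} V1235={d,e,g,h} V1245={d,e,g,h} V1345={d,e,g,h} V2345={b,c,d,e,g,h,i}
  V12345={d,e,g,h}
components per intersection:
  V1: {a} {d} {e,g,h}
  V2: {b,c,d,e,g,h,i}
  V3: {a} {b,c,d,e,f,g,h,i}
  V4: {a} {b,c,d,e,g,h,i}
  V5: {b,c,d,e,f,g,h,i}
  V12: {d} {e,g,h}
  V13: {a} {d} {e,g,h}
  V14: {a} {d} {e,g,h}
  V15: {d} {e,g,h}
  V23: {b,c,d,e,g,h,i}
  V24: {b,c,d,e,g,h,i}
  V25: {b,c,d,e,g,h,i}
  V34: {a} {b,c,d,e,g,h,i}
  V35: {b,c,d,e,f,g,h,i}
  V45: {b,c,d,e,g,h,i}
  V123: {d} {e,g,h}
  V124: {d} {e,g,h}
  V125: {d} {e,g,h}
  V134: {a} {d} {e,g,h}
  V135: {d} {e,g,h}
  V145: {d} {e,g,h}
  V234: {b,c,d,e,g,h,i}
  V235: {b,c,d,e,g,h,i}
  V245: {b,c,d,e,g,h,i}
  V345: {b,c,d,e,g,h,i}
  V1234: {d} {e,g,h}
  V1235: {d} {e,g,h}
  V1245: {d} {e,g,h}
  V1345: {d} {e,g,h}
  V2345: {b,c,d,e,g,h,i}
  V12345: {d} {e,g,h}
C dims 9,17,17,9; δ0: rk 7, SNF 1^7; δ1: rk 10, SNF 1^10; δ2: rk 7, SNF 1^7
Ȟ^0 = (9 − 7) − 0 = 2, so Ȟ^0 ≅ Z^2
Ȟ^1 = (17 − 10) − 7 = 0, so Ȟ^1 ≅ 0
Ȟ^2 = (17 − 7) − 10 = 0, so Ȟ^2 ≅ 0

Ȟ^0 = Z^2, Ȟ^1 = 0, Ȟ^2 = 0


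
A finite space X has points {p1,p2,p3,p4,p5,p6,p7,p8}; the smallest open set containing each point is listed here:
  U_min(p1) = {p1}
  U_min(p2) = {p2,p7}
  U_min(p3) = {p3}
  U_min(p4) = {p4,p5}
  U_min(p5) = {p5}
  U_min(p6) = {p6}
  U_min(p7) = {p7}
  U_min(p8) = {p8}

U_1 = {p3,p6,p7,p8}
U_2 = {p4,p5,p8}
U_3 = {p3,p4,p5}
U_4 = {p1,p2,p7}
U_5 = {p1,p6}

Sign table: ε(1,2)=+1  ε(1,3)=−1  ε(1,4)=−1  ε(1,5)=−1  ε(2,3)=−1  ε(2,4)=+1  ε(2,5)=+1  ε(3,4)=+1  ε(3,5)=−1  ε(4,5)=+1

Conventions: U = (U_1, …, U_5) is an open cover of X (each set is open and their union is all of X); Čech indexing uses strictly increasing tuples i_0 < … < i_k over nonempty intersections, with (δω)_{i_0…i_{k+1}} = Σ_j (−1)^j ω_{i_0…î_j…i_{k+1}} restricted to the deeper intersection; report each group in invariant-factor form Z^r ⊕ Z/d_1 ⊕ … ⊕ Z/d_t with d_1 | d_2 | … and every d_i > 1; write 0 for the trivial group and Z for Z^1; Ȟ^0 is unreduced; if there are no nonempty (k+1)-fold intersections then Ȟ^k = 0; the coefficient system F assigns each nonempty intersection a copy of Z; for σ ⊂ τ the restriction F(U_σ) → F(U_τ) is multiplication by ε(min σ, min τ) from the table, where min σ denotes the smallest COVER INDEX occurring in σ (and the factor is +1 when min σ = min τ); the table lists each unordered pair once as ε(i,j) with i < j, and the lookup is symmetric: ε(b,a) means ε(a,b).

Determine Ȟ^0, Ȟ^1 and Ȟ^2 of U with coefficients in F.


cover nerve:
  U12={p8} U13={p3} U14={p7} U15={p6} U23={p4,p5} U45={p1}
C dims 5,6; δ0: rk 4, SNF 1^4
Ȟ^0: (5−4)−0=1 ⇒ Z
Ȟ^1: (6−0)−4=2 ⇒ Z^2
Ȟ^2: (0−0)−0=0 ⇒ 0

Ȟ^0 = Z; Ȟ^1 = Z^2; Ȟ^2 = 0


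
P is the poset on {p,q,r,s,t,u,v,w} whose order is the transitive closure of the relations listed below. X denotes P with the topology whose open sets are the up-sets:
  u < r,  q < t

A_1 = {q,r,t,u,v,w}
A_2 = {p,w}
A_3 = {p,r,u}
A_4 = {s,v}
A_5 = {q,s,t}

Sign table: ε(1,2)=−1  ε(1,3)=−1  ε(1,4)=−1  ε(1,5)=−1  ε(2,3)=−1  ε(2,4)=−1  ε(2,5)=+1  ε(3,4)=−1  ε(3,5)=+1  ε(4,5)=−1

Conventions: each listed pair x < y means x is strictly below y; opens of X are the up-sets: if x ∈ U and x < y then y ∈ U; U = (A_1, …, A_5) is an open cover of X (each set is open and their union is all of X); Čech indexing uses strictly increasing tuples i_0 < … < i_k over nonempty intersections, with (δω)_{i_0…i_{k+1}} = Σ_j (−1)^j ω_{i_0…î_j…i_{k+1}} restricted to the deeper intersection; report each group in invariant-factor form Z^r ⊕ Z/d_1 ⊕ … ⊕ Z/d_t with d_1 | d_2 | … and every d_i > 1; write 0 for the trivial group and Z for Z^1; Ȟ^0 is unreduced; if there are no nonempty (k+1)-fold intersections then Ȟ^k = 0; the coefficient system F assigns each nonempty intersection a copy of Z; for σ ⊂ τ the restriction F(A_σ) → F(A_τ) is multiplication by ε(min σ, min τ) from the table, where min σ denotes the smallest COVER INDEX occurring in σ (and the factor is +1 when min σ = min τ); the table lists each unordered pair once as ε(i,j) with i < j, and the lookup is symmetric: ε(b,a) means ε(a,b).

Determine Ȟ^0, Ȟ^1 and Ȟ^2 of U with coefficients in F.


Ȟ^0(U;F) ≅ 0, Ȟ^1(U;F) ≅ Z ⊕ Z/2 and Ȟ^2(U;F) ≅ 0

nerve of the cover:
  A12={w} A13={r,u} A14={v} A15={q,t} A23={p} A45={s}
C dims 5,6; δ0: rk 5, SNF 1^4·2
Ȟ^0 = (5 − 5) − 0 = 0, so Ȟ^0 ≅ 0
Ȟ^1 = (6 − 0) − 5 = 1 plus torsion [2], so Ȟ^1 ≅ Z ⊕ Z/2
Ȟ^2 = (0 − 0) − 0 = 0, so Ȟ^2 ≅ 0


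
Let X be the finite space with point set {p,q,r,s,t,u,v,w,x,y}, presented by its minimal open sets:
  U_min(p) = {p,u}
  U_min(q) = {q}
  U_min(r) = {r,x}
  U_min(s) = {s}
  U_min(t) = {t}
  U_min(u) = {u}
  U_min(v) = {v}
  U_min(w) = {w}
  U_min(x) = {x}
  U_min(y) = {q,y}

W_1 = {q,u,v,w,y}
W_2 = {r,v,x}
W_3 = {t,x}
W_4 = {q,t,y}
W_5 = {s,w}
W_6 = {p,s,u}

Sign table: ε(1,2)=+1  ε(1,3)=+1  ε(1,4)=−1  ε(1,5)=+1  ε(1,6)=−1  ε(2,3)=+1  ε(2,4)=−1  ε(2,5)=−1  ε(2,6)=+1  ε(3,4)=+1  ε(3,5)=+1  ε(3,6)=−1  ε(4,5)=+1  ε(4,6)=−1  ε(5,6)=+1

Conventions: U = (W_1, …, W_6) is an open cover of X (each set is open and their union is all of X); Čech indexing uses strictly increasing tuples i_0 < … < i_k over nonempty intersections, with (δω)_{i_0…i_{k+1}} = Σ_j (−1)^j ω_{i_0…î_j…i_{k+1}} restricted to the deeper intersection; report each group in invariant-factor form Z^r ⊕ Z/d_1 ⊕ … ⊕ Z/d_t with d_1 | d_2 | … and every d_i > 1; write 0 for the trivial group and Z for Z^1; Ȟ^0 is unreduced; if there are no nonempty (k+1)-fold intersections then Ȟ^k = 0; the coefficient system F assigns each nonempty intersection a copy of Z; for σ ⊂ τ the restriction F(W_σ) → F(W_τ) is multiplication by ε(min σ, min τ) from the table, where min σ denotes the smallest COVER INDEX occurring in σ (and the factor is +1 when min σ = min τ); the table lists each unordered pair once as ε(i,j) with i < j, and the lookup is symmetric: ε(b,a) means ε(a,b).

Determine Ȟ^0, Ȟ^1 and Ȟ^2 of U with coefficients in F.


nerve simplices:
  W12={v} W14={q,y} W15={w} W16={u} W23={x} W34={t} W56={s}
C dims 6,7; δ0: rk 6, SNF 1^5·2
degree 0: 6−6−0 = 0 → Ȟ^0 ≅ 0
degree 1: 7−0−6 = 1 plus torsion [2] → Ȟ^1 ≅ Z ⊕ Z/2
degree 2: 0−0−0 = 0 → Ȟ^2 ≅ 0

Ȟ^0(U;F) ≅ 0; Ȟ^1(U;F) ≅ Z ⊕ Z/2; Ȟ^2(U;F) ≅ 0


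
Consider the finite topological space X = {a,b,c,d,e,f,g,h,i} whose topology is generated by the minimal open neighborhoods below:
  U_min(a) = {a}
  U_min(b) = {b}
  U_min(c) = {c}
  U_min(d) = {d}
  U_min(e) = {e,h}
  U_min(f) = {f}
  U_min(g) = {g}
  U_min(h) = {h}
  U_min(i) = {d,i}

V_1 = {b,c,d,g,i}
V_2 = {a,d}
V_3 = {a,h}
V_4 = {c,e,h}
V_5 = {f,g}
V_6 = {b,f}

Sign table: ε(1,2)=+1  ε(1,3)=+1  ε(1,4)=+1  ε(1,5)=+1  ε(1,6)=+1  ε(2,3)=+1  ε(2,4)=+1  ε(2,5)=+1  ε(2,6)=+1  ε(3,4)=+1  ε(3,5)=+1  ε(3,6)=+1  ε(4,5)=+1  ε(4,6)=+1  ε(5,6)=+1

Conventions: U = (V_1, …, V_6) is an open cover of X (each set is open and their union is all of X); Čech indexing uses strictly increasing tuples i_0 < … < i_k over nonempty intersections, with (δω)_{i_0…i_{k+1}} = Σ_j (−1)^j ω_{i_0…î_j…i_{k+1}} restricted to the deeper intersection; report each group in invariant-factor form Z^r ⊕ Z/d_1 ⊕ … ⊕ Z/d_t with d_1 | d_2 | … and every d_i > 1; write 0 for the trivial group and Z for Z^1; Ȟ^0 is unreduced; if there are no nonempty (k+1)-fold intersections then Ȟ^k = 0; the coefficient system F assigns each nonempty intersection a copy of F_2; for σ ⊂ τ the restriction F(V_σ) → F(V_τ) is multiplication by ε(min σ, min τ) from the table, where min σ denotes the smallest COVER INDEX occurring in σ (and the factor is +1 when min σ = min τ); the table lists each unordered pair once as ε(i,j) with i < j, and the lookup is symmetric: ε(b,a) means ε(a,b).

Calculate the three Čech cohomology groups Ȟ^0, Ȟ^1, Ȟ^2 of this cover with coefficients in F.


cover nerve:
  V12={d} V14={c} V15={g} V16={b} V23={a} V34={h} V56={f}
C dims 6,7; δ0: rk_F2 5
Ȟ^0: (6−5)−0=1 ⇒ Z/2
Ȟ^1: (7−0)−5=2 ⇒ Z/2 ⊕ Z/2
Ȟ^2: (0−0)−0=0 ⇒ 0

Ȟ^0 ≅ Z/2,  Ȟ^1 ≅ Z/2 ⊕ Z/2,  Ȟ^2 ≅ 0


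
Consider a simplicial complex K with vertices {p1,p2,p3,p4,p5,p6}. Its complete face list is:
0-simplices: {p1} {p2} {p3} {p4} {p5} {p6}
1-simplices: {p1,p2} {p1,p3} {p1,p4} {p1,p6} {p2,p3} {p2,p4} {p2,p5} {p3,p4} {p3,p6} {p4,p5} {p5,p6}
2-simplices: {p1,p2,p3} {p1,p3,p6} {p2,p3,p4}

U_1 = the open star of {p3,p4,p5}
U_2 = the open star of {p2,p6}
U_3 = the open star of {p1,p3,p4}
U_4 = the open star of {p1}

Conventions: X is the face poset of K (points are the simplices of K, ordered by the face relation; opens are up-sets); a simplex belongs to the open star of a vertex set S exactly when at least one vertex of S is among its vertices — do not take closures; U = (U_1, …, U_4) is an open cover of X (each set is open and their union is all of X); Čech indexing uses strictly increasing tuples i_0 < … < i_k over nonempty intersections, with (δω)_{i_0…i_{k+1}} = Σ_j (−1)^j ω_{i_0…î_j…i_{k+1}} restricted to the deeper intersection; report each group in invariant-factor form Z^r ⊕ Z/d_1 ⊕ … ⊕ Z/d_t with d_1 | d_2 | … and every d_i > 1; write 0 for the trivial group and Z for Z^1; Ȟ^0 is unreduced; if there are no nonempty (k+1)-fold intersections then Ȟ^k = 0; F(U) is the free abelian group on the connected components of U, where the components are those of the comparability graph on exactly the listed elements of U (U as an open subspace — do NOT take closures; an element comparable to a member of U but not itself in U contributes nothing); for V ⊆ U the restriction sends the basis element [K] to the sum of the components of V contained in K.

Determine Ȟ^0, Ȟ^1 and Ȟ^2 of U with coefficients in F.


Ȟ^0 = Z; Ȟ^1 = Z^2; Ȟ^2 = 0

nonempty overlaps:
  U1={{p3},{p4},{p5},{p1,p3},{p1,p4},{p2,p3},{p2,p4},{p2,p5},{p3,p4},{p3,p6},{p4,p5},{p5,p6},{p1,p2,p3},{p1,p3,p6},{p2,p3,p4}} U2={{p2},{p6},{p1,p2},{p1,p6},{p2,p3},{p2,p4},{p2,p5},{p3,p6},{p5,p6},{p1,p2,p3},{p1,p3,p6},{p2,p3,p4}} U3={{p1},{p3},{p4},{p1,p2},{p1,p3},{p1,p4},{p1,p6},{p2,p3},{p2,p4},{p3,p4},{p3,p6},{p4,p5},{p1,p2,p3},{p1,p3,p6},{p2,p3,p4}} U4={{p1},{p1,p2},{p1,p3},{p1,p4},{p1,p6},{p1,p2,p3},{p1,p3,p6}}
  U12={{p2,p3},{p2,p4},{p2,p5},{p3,p6},{p5,p6},{p1,p2,p3},{p1,p3,p6},{p2,p3,p4}} U13={{p3},{p4},{p1,p3},{p1,p4},{p2,p3},{p2,p4},{p3,p4},{p3,p6},{p4,p5},{p1,p2,p3},{p1,p3,p6},{p2,p3,p4}} U14={{p1,p3},{p1,p4},{p1,p2,p3},{p1,p3,p6}} U23={{p1,p2},{p1,p6},{p2,p3},{p2,p4},{p3,p6},{p1,p2,p3},{p1,p3,p6},{p2,p3,p4}} U24={{p1,p2},{p1,p6},{p1,p2,p3},{p1,p3,p6}} U34={{p1},{p1,p2},{p1,p3},{p1,p4},{p1,p6},{p1,p2,p3},{p1,p3,p6}}
  U123={{p2,p3},{p2,p4},{p3,p6},{p1,p2,p3},{p1,p3,p6},{p2,p3,p4}} U124={{p1,p2,p3},{p1,p3,p6}} U134={{p1,p3},{p1,p4},{p1,p2,p3},{p1,p3,p6}} U234={{p1,p2},{p1,p6},{p1,p2,p3},{p1,p3,p6}}
  U1234={{p1,p2,p3},{p1,p3,p6}}
components per intersection:
  U1: {{p3},{p4},{p5},{p1,p3},{p1,p4},{p2,p3},{p2,p4},{p2,p5},{p3,p4},{p3,p6},{p4,p5},{p5,p6},{p1,p2,p3},{p1,p3,p6},{p2,p3,p4}}
  U2: {{p2},{p1,p2},{p2,p3},{p2,p4},{p2,p5},{p1,p2,p3},{p2,p3,p4}} {{p6},{p1,p6},{p3,p6},{p5,p6},{p1,p3,p6}}
  U3: {{p1},{p3},{p4},{p1,p2},{p1,p3},{p1,p4},{p1,p6},{p2,p3},{p2,p4},{p3,p4},{p3,p6},{p4,p5},{p1,p2,p3},{p1,p3,p6},{p2,p3,p4}}
  U4: {{p1},{p1,p2},{p1,p3},{p1,p4},{p1,p6},{p1,p2,p3},{p1,p3,p6}}
  U12: {{p2,p3},{p2,p4},{p1,p2,p3},{p2,p3,p4}} {{p2,p5}} {{p3,p6},{p1,p3,p6}} {{p5,p6}}
  U13: {{p3},{p4},{p1,p3},{p1,p4},{p2,p3},{p2,p4},{p3,p4},{p3,p6},{p4,p5},{p1,p2,p3},{p1,p3,p6},{p2,p3,p4}}
  U14: {{p1,p3},{p1,p2,p3},{p1,p3,p6}} {{p1,p4}}
  U23: {{p1,p2},{p2,p3},{p2,p4},{p1,p2,p3},{p2,p3,p4}} {{p1,p6},{p3,p6},{p1,p3,p6}}
  U24: {{p1,p2},{p1,p2,p3}} {{p1,p6},{p1,p3,p6}}
  U34: {{p1},{p1,p2},{p1,p3},{p1,p4},{p1,p6},{p1,p2,p3},{p1,p3,p6}}
  U123: {{p2,p3},{p2,p4},{p1,p2,p3},{p2,p3,p4}} {{p3,p6},{p1,p3,p6}}
  U124: {{p1,p2,p3}} {{p1,p3,p6}}
  U134: {{p1,p3},{p1,p2,p3},{p1,p3,p6}} {{p1,p4}}
  U234: {{p1,p2},{p1,p2,p3}} {{p1,p6},{p1,p3,p6}}
  U1234: {{p1,p2,p3}} {{p1,p3,p6}}
C dims 5,12,8,2; δ0: rk 4, SNF 1^4; δ1: rk 6, SNF 1^6; δ2: rk 2, SNF 1^2
degree 0: 5−4−0 = 1 → Ȟ^0 ≅ Z
degree 1: 12−6−4 = 2 → Ȟ^1 ≅ Z^2
degree 2: 8−2−6 = 0 → Ȟ^2 ≅ 0


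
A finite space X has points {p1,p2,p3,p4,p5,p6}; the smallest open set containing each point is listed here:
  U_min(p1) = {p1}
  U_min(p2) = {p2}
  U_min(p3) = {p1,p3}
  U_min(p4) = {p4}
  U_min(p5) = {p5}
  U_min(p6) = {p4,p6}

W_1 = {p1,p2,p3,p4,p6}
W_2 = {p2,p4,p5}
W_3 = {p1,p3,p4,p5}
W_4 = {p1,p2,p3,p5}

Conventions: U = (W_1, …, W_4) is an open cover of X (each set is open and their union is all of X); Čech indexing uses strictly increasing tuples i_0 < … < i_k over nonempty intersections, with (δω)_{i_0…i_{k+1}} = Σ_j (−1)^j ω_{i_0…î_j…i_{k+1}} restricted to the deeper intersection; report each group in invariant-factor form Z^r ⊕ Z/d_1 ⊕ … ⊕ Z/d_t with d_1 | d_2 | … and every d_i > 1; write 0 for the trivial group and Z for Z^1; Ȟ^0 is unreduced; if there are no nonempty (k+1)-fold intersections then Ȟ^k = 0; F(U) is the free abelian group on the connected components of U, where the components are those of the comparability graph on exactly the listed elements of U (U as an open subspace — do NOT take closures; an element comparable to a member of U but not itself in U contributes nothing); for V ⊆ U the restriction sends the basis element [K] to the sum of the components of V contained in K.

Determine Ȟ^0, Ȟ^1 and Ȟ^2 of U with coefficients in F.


nonempty intersections:
  W12={p2,p4} W13={p1,p3,p4} W14={p1,p2,p3} W23={p4,p5} W24={p2,p5} W34={p1,p3,p5}
  W123={p4} W124={p2} W134={p1,p3} W234={p5}
components per intersection:
  W1: {p1,p3} {p2} {p4,p6}
  W2: {p2} {p4} {p5}
  W3: {p1,p3} {p4} {p5}
  W4: {p1,p3} {p2} {p5}
  W12: {p2} {p4}
  W13: {p1,p3} {p4}
  W14: {p1,p3} {p2}
  W23: {p4} {p5}
  W24: {p2} {p5}
  W34: {p1,p3} {p5}
  W123: {p4}
  W124: {p2}
  W134: {p1,p3}
  W234: {p5}
C dims 12,12,4; δ0: rk 8, SNF 1^8; δ1: rk 4, SNF 1^4
Ȟ^0: (12−8)−0=4 ⇒ Z^4
Ȟ^1: (12−4)−8=0 ⇒ 0
Ȟ^2: (4−0)−4=0 ⇒ 0

Ȟ^0(U;F) ≅ Z^4,  Ȟ^1(U;F) ≅ 0,  Ȟ^2(U;F) ≅ 0


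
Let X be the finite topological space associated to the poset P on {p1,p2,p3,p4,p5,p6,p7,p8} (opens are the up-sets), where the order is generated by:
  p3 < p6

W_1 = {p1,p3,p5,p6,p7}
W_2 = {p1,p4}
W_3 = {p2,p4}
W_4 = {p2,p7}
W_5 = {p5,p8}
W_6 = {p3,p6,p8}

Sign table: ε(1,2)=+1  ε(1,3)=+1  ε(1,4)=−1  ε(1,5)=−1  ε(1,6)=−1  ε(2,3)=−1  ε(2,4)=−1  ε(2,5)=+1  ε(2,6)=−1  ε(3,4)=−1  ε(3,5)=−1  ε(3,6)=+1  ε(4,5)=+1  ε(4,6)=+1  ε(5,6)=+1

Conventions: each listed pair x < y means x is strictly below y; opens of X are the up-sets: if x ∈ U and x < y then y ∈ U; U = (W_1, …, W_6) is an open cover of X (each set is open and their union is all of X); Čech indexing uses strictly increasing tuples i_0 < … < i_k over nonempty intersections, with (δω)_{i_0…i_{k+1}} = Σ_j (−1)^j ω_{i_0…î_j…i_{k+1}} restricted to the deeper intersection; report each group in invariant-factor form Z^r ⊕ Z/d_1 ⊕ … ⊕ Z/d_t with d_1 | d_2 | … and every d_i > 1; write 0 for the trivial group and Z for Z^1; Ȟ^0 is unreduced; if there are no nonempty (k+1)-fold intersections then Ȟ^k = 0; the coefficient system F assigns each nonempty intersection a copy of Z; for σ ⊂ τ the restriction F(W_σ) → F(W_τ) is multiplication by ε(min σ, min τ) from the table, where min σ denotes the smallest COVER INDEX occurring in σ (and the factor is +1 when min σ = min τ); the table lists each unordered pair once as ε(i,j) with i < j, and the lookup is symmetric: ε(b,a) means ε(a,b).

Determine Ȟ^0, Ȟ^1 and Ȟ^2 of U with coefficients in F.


nerve simplices:
  W12={p1} W14={p7} W15={p5} W16={p3,p6} W23={p4} W34={p2} W56={p8}
C dims 6,7; δ0: rk 6, SNF 1^5·2
degree 0: 6−6−0 = 0 → Ȟ^0 ≅ 0
degree 1: 7−0−6 = 1 plus torsion [2] → Ȟ^1 ≅ Z ⊕ Z/2
degree 2: 0−0−0 = 0 → Ȟ^2 ≅ 0

Ȟ^0 = 0, Ȟ^1 = Z ⊕ Z/2 and Ȟ^2 = 0


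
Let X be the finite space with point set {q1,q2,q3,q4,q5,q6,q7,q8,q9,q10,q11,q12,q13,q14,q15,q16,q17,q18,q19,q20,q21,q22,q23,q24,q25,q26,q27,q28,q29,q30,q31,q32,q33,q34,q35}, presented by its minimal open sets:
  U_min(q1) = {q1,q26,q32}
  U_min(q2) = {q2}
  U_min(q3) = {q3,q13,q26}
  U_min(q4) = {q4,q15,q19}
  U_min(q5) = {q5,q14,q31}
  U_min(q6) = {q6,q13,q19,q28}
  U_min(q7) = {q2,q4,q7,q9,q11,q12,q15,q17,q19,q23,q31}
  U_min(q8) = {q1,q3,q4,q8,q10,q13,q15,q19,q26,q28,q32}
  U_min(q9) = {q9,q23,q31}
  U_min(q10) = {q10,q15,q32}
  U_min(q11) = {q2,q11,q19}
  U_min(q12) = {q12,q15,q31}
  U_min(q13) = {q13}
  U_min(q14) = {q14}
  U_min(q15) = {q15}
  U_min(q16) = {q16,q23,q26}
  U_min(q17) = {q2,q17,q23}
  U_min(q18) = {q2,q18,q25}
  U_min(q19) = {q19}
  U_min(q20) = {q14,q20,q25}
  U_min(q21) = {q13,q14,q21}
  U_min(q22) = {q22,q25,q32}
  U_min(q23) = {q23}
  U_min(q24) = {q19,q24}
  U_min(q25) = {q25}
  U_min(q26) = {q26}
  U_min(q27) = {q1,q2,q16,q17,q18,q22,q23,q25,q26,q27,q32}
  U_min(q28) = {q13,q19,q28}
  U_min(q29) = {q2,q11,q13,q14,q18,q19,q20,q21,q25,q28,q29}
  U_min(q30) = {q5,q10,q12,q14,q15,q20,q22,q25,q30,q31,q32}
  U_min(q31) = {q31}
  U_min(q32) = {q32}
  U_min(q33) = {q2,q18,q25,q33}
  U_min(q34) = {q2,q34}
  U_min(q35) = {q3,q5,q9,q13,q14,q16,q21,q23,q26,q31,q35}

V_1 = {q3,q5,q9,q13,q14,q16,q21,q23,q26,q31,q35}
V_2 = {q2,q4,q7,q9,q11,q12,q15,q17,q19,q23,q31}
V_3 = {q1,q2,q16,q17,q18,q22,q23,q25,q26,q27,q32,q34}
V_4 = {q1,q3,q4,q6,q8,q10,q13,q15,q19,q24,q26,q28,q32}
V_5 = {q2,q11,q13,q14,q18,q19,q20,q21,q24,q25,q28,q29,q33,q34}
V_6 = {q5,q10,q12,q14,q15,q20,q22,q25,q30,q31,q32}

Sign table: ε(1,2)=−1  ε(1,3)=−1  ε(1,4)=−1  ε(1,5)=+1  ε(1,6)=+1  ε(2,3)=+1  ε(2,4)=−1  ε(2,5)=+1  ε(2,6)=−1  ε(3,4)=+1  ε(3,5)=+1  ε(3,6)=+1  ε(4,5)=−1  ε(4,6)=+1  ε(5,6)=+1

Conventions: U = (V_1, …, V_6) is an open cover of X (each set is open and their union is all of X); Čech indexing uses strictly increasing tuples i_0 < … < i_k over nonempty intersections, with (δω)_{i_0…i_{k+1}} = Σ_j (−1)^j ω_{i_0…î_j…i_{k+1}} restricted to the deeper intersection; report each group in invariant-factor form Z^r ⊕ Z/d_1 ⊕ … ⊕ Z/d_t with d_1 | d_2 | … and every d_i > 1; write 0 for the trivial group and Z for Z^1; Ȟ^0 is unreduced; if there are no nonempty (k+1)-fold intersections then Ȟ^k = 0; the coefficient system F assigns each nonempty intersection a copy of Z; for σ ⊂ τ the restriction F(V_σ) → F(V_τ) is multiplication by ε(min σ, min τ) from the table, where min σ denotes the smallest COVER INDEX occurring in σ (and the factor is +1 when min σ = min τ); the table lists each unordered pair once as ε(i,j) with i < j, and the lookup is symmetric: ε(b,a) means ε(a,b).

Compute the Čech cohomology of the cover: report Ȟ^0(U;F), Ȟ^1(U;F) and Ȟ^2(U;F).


nerve of the cover:
  V12={q9,q23,q31} V13={q16,q23,q26} V14={q3,q13,q26} V15={q13,q14,q21} V16={q5,q14,q31} V23={q2,q17,q23} V24={q4,q15,q19} V25={q2,q11,q19} V26={q12,q15,q31} V34={q1,q26,q32} V35={q2,q18,q25,q34} V36={q22,q25,q32} V45={q13,q19,q24,q28} V46={q10,q15,q32} V56={q14,q20,q25}
  V123={q23} V126={q31} V134={q26} V145={q13} V156={q14} V235={q2} V245={q19} V246={q15} V346={q32} V356={q25}
C dims 6,15,10; δ0: rk 6, SNF 1^5·2; δ1: rk 9, SNF 1^9
Ȟ^0 = (6 − 6) − 0 = 0, so Ȟ^0 ≅ 0
Ȟ^1 = (15 − 9) − 6 = 0 plus torsion [2], so Ȟ^1 ≅ Z/2
Ȟ^2 = (10 − 0) − 9 = 1, so Ȟ^2 ≅ Z

Ȟ^0(U;F) ≅ 0,  Ȟ^1(U;F) ≅ Z/2,  Ȟ^2(U;F) ≅ Z


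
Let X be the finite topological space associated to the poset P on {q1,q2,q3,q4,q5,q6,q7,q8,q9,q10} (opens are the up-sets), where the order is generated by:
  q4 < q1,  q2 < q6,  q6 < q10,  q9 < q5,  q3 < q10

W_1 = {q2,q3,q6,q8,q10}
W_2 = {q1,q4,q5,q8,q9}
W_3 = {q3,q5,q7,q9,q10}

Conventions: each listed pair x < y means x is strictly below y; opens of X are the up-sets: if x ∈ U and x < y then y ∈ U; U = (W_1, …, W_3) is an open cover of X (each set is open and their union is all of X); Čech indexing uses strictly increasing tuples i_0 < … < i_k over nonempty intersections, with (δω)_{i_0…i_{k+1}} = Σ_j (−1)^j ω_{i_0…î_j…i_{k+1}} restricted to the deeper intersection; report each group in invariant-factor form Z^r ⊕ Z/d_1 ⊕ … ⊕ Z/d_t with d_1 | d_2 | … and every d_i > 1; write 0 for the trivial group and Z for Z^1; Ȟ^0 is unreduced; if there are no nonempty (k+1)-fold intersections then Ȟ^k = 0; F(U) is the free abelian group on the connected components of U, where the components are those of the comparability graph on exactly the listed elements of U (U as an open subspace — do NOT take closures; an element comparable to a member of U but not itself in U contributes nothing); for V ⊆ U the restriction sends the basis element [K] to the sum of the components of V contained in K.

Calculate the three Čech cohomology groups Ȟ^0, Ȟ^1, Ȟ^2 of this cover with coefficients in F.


nonempty intersections:
  W12={q8} W13={q3,q10} W23={q5,q9}
components per intersection:
  W1: {q2,q3,q6,q10} {q8}
  W2: {q1,q4} {q5,q9} {q8}
  W3: {q3,q10} {q5,q9} {q7}
  W12: {q8}
  W13: {q3,q10}
  W23: {q5,q9}
C dims 8,3; δ0: rk 3, SNF 1^3
Ȟ^0: (8−3)−0=5 ⇒ Z^5
Ȟ^1: (3−0)−3=0 ⇒ 0
Ȟ^2: (0−0)−0=0 ⇒ 0

Ȟ^0 ≅ Z^5; Ȟ^1 ≅ 0; Ȟ^2 ≅ 0
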